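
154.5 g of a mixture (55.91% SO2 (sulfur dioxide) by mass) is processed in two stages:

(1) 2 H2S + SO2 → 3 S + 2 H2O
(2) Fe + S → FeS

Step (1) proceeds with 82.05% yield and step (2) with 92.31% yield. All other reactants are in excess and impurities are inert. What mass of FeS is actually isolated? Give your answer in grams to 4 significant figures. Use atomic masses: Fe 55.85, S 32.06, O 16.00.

269.4 g

Pure SO2 = 154.5 × 0.5591 = 86.381 g.
M(SO2) = 32.06 + 2(16.00) = 64.06 g/mol.
M(FeS) = 55.85 + 32.06 = 87.91 g/mol.
n(SO2) = 86.381 / 64.06 = 1.3484 mol.
Step 1 (SO2:S = 1:3): theoretical n(S) = 4.0453 mol; at 82.05% yield, n(S) = 3.3192 mol.
Step 2 (S:FeS = 1:1): theoretical n(FeS) = 3.3192 mol, so theoretical mass = 3.3192 × 87.91 = 291.79 g.
At 92.31% yield, actual mass of FeS = 291.79 × 0.9231 = 269.35 g.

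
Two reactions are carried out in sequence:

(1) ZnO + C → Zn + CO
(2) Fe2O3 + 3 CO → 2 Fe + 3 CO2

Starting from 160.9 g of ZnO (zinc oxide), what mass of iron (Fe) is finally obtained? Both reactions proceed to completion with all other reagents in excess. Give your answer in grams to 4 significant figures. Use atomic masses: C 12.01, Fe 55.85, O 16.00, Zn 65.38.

73.62 g

M(ZnO) = 65.38 + 16.00 = 81.38 g/mol.
M(Fe) = 55.85 g/mol.
n(ZnO) = 160.90 / 81.38 = 1.9771 mol.
Step 1 gives a 1:1 ratio of ZnO to CO, so n(CO) = 1.9771 mol.
In step 2 the CO:Fe ratio is 3:2, so n(Fe) = 1.3181 mol.
Mass of Fe = 1.3181 × 55.85 = 73.616 g.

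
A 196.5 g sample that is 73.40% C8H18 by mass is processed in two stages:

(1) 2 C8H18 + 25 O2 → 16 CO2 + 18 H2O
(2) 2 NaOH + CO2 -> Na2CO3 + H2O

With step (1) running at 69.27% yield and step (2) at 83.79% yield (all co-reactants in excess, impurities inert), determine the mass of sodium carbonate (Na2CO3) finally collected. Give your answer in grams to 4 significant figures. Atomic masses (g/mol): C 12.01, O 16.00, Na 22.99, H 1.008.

621.4 g

Pure C8H18 = 196.5 × 0.7340 = 144.23 g.
M(C8H18) = 8(12.01) + 18(1.008) = 114.224 g/mol.
M(Na2CO3) = 2(22.99) + 12.01 + 3(16.00) = 105.99 g/mol.
n(C8H18) = 144.23 / 114.224 = 1.2627 mol.
Step 1 (C8H18:CO2 = 2:16): theoretical n(CO2) = 10.102 mol; at 69.27% yield, n(CO2) = 6.9974 mol.
Step 2 (CO2:Na2CO3 = 1:1): theoretical n(Na2CO3) = 6.9974 mol, so theoretical mass = 6.9974 × 105.99 = 741.65 g.
At 83.79% yield, actual mass of Na2CO3 = 741.65 × 0.8379 = 621.43 g.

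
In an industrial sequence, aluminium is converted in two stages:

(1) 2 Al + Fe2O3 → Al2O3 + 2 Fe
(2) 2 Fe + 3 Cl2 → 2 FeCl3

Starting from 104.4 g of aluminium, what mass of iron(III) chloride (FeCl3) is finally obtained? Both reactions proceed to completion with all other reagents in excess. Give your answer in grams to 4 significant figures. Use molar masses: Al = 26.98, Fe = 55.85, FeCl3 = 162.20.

n(Al) = 104.40 / 26.98 = 3.8695 mol.
Step 1 gives a 2:2 ratio of Al to Fe, so n(Fe) = 3.8695 mol.
In step 2 the Fe:FeCl3 ratio is 2:2, so n(FeCl3) = 3.8695 mol.
Mass of FeCl3 = 3.8695 × 162.20 = 627.64 g.

627.6 g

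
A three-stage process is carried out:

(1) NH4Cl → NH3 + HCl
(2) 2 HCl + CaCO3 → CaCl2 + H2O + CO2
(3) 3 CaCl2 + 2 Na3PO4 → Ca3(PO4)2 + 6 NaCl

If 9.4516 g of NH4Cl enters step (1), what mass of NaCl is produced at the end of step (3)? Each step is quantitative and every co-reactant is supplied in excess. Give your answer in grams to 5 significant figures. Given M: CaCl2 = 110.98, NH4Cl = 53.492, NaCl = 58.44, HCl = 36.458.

n(NH4Cl) = 9.4516 / 53.492 = 0.176692 mol.
Reaction (1): NH4Cl→HCl ratio 1:1 ⇒ n(HCl) = 0.176692 mol.
Reaction (2): HCl→CaCl2 ratio 2:1 ⇒ n(CaCl2) = 0.0883459 mol.
Reaction (3): CaCl2→NaCl ratio 3:6 ⇒ n(NaCl) = 0.176692 mol.
Mass of NaCl = 0.176692 × 58.44 = 10.3259 g.

10.326 g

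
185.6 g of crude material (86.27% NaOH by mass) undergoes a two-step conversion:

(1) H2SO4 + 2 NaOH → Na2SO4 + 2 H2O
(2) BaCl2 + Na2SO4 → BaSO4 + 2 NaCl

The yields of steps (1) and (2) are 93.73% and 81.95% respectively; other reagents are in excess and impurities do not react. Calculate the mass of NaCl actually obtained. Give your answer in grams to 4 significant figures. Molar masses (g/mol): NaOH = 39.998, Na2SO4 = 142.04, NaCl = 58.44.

179.7 g

Pure NaOH = 185.6 × 0.8627 = 160.12 g.
n(NaOH) = 160.12 / 39.998 = 4.0031 mol.
Step 1 (NaOH:Na2SO4 = 2:1): theoretical n(Na2SO4) = 2.0016 mol; at 93.73% yield, n(Na2SO4) = 1.8761 mol.
Step 2 (Na2SO4:NaCl = 1:2): theoretical n(NaCl) = 3.7521 mol, so theoretical mass = 3.7521 × 58.44 = 219.27 g.
At 81.95% yield, actual mass of NaCl = 219.27 × 0.8195 = 179.70 g.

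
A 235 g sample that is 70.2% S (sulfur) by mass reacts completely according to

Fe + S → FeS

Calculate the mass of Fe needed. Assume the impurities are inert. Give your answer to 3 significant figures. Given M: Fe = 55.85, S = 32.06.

Mass of pure S = 235 g × 0.702 = 165.0 g.
n(S) = 165.0 g / 32.06 g/mol = 5.146 mol.
From the equation the S:Fe mole ratio is 1:1, so n(Fe) = 5.146 × 1/1 = 5.146 mol.
Mass of Fe = 5.146 mol × 55.85 g/mol = 287.4 g.

287 g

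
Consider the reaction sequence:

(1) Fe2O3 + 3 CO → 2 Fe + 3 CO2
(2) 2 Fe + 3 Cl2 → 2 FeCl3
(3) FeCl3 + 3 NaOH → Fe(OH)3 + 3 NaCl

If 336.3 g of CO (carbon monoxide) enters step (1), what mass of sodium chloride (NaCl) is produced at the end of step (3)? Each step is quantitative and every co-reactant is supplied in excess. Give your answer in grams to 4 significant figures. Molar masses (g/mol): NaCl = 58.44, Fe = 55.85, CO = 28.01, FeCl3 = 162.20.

1403 g

n(CO) = 336.3 / 28.01 = 12.006 mol.
Reaction (1): CO→Fe ratio 3:2 ⇒ n(Fe) = 8.0043 mol.
Reaction (2): Fe→FeCl3 ratio 2:2 ⇒ n(FeCl3) = 8.0043 mol.
Reaction (3): FeCl3→NaCl ratio 1:3 ⇒ n(NaCl) = 24.013 mol.
Mass of NaCl = 24.013 × 58.44 = 1403.3 g.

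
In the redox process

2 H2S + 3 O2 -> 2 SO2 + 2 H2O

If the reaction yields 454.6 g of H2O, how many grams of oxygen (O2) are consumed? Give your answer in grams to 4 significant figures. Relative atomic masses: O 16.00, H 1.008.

M(H2O) = 2(1.008) + 16.00 = 18.016 g/mol.
M(O2) = 2(16.00) = 32.00 g/mol.
n(H2O) = 454.60 g / 18.016 g/mol = 25.233 mol.
From the equation the H2O:O2 mole ratio is 2:3, so n(O2) = 25.233 × 3/2 = 37.850 mol.
Mass of O2 = 37.850 mol × 32.00 g/mol = 1211.2 g.

1211 g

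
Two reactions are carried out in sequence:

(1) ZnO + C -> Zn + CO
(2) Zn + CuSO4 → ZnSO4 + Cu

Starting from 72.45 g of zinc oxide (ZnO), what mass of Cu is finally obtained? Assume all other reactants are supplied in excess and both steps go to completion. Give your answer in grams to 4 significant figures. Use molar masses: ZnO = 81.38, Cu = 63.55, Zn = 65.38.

n(ZnO) = 72.450 / 81.38 = 0.89027 mol.
Step 1 gives a 1:1 ratio of ZnO to Zn, so n(Zn) = 0.89027 mol.
In step 2 the Zn:Cu ratio is 1:1, so n(Cu) = 0.89027 mol.
Mass of Cu = 0.89027 × 63.55 = 56.577 g.

56.58 g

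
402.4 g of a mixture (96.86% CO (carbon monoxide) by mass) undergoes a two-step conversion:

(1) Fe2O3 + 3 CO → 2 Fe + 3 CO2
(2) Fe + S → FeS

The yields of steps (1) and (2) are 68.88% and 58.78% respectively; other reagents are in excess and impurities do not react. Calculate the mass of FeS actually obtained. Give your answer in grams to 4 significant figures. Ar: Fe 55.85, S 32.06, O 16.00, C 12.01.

Pure CO = 402.4 × 0.9686 = 389.76 g.
M(CO) = 12.01 + 16.00 = 28.01 g/mol.
M(FeS) = 55.85 + 32.06 = 87.91 g/mol.
n(CO) = 389.76 / 28.01 = 13.915 mol.
Step 1 (CO:Fe = 3:2): theoretical n(Fe) = 9.2768 mol; at 68.88% yield, n(Fe) = 6.3899 mol.
Step 2 (Fe:FeS = 1:1): theoretical n(FeS) = 6.3899 mol, so theoretical mass = 6.3899 × 87.91 = 561.73 g.
At 58.78% yield, actual mass of FeS = 561.73 × 0.5878 = 330.19 g.

330.2 g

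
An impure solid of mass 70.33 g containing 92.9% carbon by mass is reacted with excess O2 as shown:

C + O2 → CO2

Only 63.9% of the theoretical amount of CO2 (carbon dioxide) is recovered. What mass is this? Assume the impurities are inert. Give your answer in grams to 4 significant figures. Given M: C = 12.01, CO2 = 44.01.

153.0 g

Pure C available = 70.33 g × 0.929 = 65.337 g.
n(C) = 65.337 g / 12.01 g/mol = 5.4402 mol.
From the equation the C:CO2 mole ratio is 1:1, so n(CO2) = 5.4402 × 1/1 = 5.4402 mol.
Mass of CO2 = 5.4402 mol × 44.01 g/mol = 239.42 g.
Actual mass collected = 239.42 g × 0.639 = 152.99 g.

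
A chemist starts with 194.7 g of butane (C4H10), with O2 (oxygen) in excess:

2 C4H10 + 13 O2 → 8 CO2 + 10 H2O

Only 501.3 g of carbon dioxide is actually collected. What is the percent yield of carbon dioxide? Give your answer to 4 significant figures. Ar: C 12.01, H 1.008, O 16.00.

M(C4H10) = 4(12.01) + 10(1.008) = 58.12 g/mol.
M(CO2) = 12.01 + 2(16.00) = 44.01 g/mol.
n(C4H10) = 194.70 g / 58.12 g/mol = 3.3500 mol.
From the equation the C4H10:CO2 mole ratio is 2:8, so n(CO2) = 3.3500 × 8/2 = 13.400 mol.
Mass of CO2 = 13.400 mol × 44.01 g/mol = 589.73 g.
This is the theoretical yield. Percent yield = 501.3 g / 589.73 g × 100% = 85.005%.

85.01 %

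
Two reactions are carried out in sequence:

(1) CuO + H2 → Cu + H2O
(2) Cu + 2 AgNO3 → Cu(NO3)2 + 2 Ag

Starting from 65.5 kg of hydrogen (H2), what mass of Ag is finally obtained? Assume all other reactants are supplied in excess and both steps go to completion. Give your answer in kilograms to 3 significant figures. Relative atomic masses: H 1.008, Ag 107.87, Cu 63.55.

7010 kg

M(H2) = 2(1.008) = 2.016 g/mol.
M(Ag) = 107.87 g/mol.
65.5 kg = 65500 g.
n(H2) = 65500 / 2.016 = 32490 mol.
Step 1 gives a 1:1 ratio of H2 to Cu, so n(Cu) = 32490 mol.
In step 2 the Cu:Ag ratio is 1:2, so n(Ag) = 64980 mol.
Mass of Ag = 64980 × 107.87 = 7.009 × 10^6 g = 7010 kg.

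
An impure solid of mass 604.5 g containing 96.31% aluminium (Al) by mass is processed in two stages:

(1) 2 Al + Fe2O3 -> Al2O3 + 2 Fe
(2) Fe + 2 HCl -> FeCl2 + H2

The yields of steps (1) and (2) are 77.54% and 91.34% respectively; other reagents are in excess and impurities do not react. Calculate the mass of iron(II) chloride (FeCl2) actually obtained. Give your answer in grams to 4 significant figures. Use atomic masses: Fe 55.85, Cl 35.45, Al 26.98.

1937 g

Pure Al = 604.5 × 0.9631 = 582.19 g.
M(Al) = 26.98 g/mol.
M(FeCl2) = 55.85 + 2(35.45) = 126.75 g/mol.
n(Al) = 582.19 / 26.98 = 21.579 mol.
Step 1 (Al:Fe = 2:2): theoretical n(Fe) = 21.579 mol; at 77.54% yield, n(Fe) = 16.732 mol.
Step 2 (Fe:FeCl2 = 1:1): theoretical n(FeCl2) = 16.732 mol, so theoretical mass = 16.732 × 126.75 = 2120.8 g.
At 91.34% yield, actual mass of FeCl2 = 2120.8 × 0.9134 = 1937.1 g.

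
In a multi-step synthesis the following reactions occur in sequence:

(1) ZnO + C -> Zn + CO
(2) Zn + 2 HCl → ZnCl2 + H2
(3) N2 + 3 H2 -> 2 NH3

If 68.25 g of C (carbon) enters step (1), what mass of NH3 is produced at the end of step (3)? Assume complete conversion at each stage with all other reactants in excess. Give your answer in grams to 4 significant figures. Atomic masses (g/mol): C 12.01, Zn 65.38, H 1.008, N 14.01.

M(C) = 12.01 g/mol.
M(NH3) = 14.01 + 3(1.008) = 17.034 g/mol.
n(C) = 68.25 / 12.01 = 5.6828 mol.
Reaction (1): C→Zn ratio 1:1 ⇒ n(Zn) = 5.6828 mol.
Reaction (2): Zn→H2 ratio 1:1 ⇒ n(H2) = 5.6828 mol.
Reaction (3): H2→NH3 ratio 3:2 ⇒ n(NH3) = 3.7885 mol.
Mass of NH3 = 3.7885 × 17.034 = 64.533 g.

64.53 g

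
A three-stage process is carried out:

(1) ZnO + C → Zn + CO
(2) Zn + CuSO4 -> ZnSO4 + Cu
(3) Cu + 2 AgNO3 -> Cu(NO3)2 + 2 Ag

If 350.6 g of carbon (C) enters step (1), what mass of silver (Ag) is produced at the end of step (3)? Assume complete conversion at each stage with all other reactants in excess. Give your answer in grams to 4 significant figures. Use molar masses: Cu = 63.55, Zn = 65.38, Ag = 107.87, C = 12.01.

6298 g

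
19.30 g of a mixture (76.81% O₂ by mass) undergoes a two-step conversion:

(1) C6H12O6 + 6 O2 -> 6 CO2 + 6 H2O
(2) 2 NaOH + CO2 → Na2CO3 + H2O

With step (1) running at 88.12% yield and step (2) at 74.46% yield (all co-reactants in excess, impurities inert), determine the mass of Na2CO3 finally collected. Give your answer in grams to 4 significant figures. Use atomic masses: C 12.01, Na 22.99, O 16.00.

32.22 g

Pure O2 = 19.30 × 0.7681 = 14.824 g.
M(O2) = 2(16.00) = 32.00 g/mol.
M(Na2CO3) = 2(22.99) + 12.01 + 3(16.00) = 105.99 g/mol.
n(O2) = 14.824 / 32.00 = 0.46326 mol.
Step 1 (O2:CO2 = 6:6): theoretical n(CO2) = 0.46326 mol; at 88.12% yield, n(CO2) = 0.40822 mol.
Step 2 (CO2:Na2CO3 = 1:1): theoretical n(Na2CO3) = 0.40822 mol, so theoretical mass = 0.40822 × 105.99 = 43.268 g.
At 74.46% yield, actual mass of Na2CO3 = 43.268 × 0.7446 = 32.217 g.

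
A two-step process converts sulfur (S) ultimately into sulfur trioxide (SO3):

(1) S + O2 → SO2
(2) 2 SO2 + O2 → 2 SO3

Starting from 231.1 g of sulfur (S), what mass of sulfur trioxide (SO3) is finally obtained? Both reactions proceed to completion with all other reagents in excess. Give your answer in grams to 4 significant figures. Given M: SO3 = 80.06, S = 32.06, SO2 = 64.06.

577.1 g

n(S) = 231.10 / 32.06 = 7.2084 mol.
Step 1 gives a 1:1 ratio of S to SO2, so n(SO2) = 7.2084 mol.
In step 2 the SO2:SO3 ratio is 2:2, so n(SO3) = 7.2084 mol.
Mass of SO3 = 7.2084 × 80.06 = 577.10 g.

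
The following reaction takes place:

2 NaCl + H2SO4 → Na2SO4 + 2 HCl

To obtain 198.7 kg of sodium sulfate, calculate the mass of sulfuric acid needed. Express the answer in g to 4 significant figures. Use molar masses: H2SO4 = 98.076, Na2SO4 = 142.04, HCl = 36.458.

137200 g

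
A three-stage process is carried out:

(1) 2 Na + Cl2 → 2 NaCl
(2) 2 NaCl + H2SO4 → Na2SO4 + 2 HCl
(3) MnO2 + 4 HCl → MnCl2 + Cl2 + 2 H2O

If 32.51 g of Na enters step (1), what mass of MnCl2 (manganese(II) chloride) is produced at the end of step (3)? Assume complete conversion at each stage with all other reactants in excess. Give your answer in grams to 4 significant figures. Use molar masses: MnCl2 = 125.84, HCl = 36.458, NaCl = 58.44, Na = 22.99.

n(Na) = 32.51 / 22.99 = 1.4141 mol.
Reaction (1): Na→NaCl ratio 2:2 ⇒ n(NaCl) = 1.4141 mol.
Reaction (2): NaCl→HCl ratio 2:2 ⇒ n(HCl) = 1.4141 mol.
Reaction (3): HCl→MnCl2 ratio 4:1 ⇒ n(MnCl2) = 0.35352 mol.
Mass of MnCl2 = 0.35352 × 125.84 = 44.487 g.

44.49 g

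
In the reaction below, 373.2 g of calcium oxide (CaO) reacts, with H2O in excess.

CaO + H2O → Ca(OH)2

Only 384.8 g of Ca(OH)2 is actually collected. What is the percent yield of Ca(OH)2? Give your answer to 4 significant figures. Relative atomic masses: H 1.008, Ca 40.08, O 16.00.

M(CaO) = 40.08 + 16.00 = 56.08 g/mol.
M(Ca(OH)2) = 40.08 + 2(16.00) + 2(1.008) = 74.096 g/mol.
n(CaO) = 373.20 g / 56.08 g/mol = 6.6548 mol.
From the equation the CaO:Ca(OH)2 mole ratio is 1:1, so n(Ca(OH)2) = 6.6548 × 1/1 = 6.6548 mol.
Mass of Ca(OH)2 = 6.6548 mol × 74.096 g/mol = 493.09 g.
This is the theoretical yield. Percent yield = 384.8 g / 493.09 g × 100% = 78.038%.

78.04 %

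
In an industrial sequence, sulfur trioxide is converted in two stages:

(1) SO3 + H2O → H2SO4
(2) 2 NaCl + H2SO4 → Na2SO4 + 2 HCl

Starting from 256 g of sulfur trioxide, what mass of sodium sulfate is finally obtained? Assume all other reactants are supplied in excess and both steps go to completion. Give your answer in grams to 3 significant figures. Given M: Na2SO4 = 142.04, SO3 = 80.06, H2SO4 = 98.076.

454 g

n(SO3) = 256.0 / 80.06 = 3.198 mol.
Step 1 gives a 1:1 ratio of SO3 to H2SO4, so n(H2SO4) = 3.198 mol.
In step 2 the H2SO4:Na2SO4 ratio is 1:1, so n(Na2SO4) = 3.198 mol.
Mass of Na2SO4 = 3.198 × 142.04 = 454.2 g.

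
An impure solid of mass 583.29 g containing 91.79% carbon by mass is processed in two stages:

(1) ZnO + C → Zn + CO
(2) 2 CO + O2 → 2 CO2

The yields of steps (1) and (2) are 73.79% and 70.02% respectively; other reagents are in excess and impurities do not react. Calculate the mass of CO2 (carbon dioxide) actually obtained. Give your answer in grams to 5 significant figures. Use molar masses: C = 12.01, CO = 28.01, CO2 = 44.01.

Pure C = 583.29 × 0.9179 = 535.402 g.
n(C) = 535.402 / 12.01 = 44.5797 mol.
Step 1 (C:CO = 1:1): theoretical n(CO) = 44.5797 mol; at 73.79% yield, n(CO) = 32.8953 mol.
Step 2 (CO:CO2 = 2:2): theoretical n(CO2) = 32.8953 mol, so theoretical mass = 32.8953 × 44.01 = 1447.72 g.
At 70.02% yield, actual mass of CO2 = 1447.72 × 0.7002 = 1013.70 g.

1013.7 g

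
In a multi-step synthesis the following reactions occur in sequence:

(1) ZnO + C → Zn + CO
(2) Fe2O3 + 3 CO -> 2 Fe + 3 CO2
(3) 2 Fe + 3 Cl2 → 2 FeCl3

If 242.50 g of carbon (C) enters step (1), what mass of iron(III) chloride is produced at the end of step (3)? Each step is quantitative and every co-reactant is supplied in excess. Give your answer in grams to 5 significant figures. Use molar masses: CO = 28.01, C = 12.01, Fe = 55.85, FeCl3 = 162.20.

2183.4 g

n(C) = 242.50 / 12.01 = 20.1915 mol.
Reaction (1): C→CO ratio 1:1 ⇒ n(CO) = 20.1915 mol.
Reaction (2): CO→Fe ratio 3:2 ⇒ n(Fe) = 13.4610 mol.
Reaction (3): Fe→FeCl3 ratio 2:2 ⇒ n(FeCl3) = 13.4610 mol.
Mass of FeCl3 = 13.4610 × 162.20 = 2183.37 g.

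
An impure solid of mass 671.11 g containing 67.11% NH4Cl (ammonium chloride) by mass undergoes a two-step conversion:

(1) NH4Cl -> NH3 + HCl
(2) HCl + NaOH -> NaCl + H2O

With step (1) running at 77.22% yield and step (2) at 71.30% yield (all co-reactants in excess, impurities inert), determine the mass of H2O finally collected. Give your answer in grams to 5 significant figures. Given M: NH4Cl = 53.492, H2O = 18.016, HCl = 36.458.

Pure NH4Cl = 671.11 × 0.6711 = 450.382 g.
n(NH4Cl) = 450.382 / 53.492 = 8.41961 mol.
Step 1 (NH4Cl:HCl = 1:1): theoretical n(HCl) = 8.41961 mol; at 77.22% yield, n(HCl) = 6.50162 mol.
Step 2 (HCl:H2O = 1:1): theoretical n(H2O) = 6.50162 mol, so theoretical mass = 6.50162 × 18.016 = 117.133 g.
At 71.30% yield, actual mass of H2O = 117.133 × 0.7130 = 83.5160 g.

83.516 g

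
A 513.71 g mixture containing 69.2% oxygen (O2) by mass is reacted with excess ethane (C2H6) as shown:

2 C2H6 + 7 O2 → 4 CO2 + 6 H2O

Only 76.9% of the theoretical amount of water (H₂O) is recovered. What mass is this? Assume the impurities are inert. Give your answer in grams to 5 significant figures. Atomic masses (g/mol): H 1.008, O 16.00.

131.92 g

Pure O2 available = 513.71 g × 0.692 = 355.487 g.
M(O2) = 2(16.00) = 32.00 g/mol.
M(H2O) = 2(1.008) + 16.00 = 18.016 g/mol.
n(O2) = 355.487 g / 32.00 g/mol = 11.1090 mol.
From the equation the O2:H2O mole ratio is 7:6, so n(H2O) = 11.1090 × 6/7 = 9.52198 mol.
Mass of H2O = 9.52198 mol × 18.016 g/mol = 171.548 g.
Actual mass collected = 171.548 g × 0.769 = 131.920 g.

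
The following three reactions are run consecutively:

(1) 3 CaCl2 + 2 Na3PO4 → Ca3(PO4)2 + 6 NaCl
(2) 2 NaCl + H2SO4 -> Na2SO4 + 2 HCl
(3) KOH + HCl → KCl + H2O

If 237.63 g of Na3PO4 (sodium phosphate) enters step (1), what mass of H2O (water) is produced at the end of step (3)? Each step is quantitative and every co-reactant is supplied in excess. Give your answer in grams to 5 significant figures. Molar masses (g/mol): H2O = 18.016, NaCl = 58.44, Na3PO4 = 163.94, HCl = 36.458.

78.342 g

n(Na3PO4) = 237.63 / 163.94 = 1.44949 mol.
Reaction (1): Na3PO4→NaCl ratio 2:6 ⇒ n(NaCl) = 4.34848 mol.
Reaction (2): NaCl→HCl ratio 2:2 ⇒ n(HCl) = 4.34848 mol.
Reaction (3): HCl→H2O ratio 1:1 ⇒ n(H2O) = 4.34848 mol.
Mass of H2O = 4.34848 × 18.016 = 78.3422 g.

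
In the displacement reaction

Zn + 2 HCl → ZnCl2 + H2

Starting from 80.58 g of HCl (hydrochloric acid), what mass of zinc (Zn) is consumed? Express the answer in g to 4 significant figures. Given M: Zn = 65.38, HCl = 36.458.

n(HCl) = 80.580 g / 36.458 g/mol = 2.2102 mol.
From the equation the HCl:Zn mole ratio is 2:1, so n(Zn) = 2.2102 × 1/2 = 1.1051 mol.
Mass of Zn = 1.1051 mol × 65.38 g/mol = 72.252 g.

72.25 g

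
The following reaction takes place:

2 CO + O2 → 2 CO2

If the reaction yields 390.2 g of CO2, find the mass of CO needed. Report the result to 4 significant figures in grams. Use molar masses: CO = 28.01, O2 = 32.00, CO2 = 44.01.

n(CO2) = 390.20 g / 44.01 g/mol = 8.8662 mol.
From the equation the CO2:CO mole ratio is 2:2, so n(CO) = 8.8662 × 2/2 = 8.8662 mol.
Mass of CO = 8.8662 mol × 28.01 g/mol = 248.34 g.

248.3 g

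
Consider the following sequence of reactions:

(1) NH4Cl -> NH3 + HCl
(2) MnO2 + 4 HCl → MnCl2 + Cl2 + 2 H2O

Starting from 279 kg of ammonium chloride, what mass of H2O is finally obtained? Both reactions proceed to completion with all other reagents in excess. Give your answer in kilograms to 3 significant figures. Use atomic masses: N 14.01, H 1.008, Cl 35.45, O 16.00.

M(NH4Cl) = 14.01 + 4(1.008) + 35.45 = 53.492 g/mol.
M(H2O) = 2(1.008) + 16.00 = 18.016 g/mol.
279 kg = 279000 g.
n(NH4Cl) = 279000 / 53.492 = 5216 mol.
Step 1 gives a 1:1 ratio of NH4Cl to HCl, so n(HCl) = 5216 mol.
In step 2 the HCl:H2O ratio is 4:2, so n(H2O) = 2608 mol.
Mass of H2O = 2608 × 18.016 = 46980 g = 47.0 kg.

47.0 kg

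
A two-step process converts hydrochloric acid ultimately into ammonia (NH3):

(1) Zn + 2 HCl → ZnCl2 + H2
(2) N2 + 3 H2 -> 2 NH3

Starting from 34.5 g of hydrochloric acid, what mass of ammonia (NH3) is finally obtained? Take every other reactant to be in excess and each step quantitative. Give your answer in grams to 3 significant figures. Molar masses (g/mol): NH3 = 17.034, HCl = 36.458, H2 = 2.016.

5.37 g

n(HCl) = 34.50 / 36.458 = 0.9463 mol.
Step 1 gives a 2:1 ratio of HCl to H2, so n(H2) = 0.4731 mol.
In step 2 the H2:NH3 ratio is 3:2, so n(NH3) = 0.3154 mol.
Mass of NH3 = 0.3154 × 17.034 = 5.373 g.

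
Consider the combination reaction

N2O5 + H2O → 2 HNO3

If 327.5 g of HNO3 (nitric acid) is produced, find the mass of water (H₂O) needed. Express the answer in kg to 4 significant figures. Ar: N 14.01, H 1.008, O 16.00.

M(HNO3) = 1.008 + 14.01 + 3(16.00) = 63.018 g/mol.
M(H2O) = 2(1.008) + 16.00 = 18.016 g/mol.
n(HNO3) = 327.50 g / 63.018 g/mol = 5.1969 mol.
From the equation the HNO3:H2O mole ratio is 2:1, so n(H2O) = 5.1969 × 1/2 = 2.5985 mol.
Mass of H2O = 2.5985 mol × 18.016 g/mol = 46.814 g.
Converting to kg: 46.814 g = 0.04681 kg.

0.04681 kg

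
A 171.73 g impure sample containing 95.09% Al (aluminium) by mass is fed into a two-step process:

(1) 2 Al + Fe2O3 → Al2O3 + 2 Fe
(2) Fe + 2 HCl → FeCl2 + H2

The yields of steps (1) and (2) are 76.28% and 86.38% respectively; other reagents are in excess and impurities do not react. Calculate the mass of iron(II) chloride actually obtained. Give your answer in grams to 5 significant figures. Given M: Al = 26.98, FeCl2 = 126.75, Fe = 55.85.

505.49 g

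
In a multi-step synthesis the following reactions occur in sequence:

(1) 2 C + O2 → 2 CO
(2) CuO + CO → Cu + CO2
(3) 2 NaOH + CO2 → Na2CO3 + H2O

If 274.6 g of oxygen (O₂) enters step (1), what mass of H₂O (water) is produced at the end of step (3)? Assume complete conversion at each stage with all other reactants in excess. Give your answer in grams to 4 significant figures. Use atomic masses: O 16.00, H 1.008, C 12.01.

M(O2) = 2(16.00) = 32.00 g/mol.
M(H2O) = 2(1.008) + 16.00 = 18.016 g/mol.
n(O2) = 274.6 / 32.00 = 8.5813 mol.
Reaction (1): O2→CO ratio 1:2 ⇒ n(CO) = 17.163 mol.
Reaction (2): CO→CO2 ratio 1:1 ⇒ n(CO2) = 17.163 mol.
Reaction (3): CO2→H2O ratio 1:1 ⇒ n(H2O) = 17.163 mol.
Mass of H2O = 17.163 × 18.016 = 309.20 g.

309.2 g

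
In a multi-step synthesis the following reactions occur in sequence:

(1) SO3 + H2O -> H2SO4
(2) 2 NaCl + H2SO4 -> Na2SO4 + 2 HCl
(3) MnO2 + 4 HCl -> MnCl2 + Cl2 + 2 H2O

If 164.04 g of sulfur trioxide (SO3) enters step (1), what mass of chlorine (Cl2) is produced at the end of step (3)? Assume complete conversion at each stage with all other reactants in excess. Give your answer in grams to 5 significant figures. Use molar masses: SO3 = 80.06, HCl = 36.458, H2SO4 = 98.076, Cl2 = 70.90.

72.636 g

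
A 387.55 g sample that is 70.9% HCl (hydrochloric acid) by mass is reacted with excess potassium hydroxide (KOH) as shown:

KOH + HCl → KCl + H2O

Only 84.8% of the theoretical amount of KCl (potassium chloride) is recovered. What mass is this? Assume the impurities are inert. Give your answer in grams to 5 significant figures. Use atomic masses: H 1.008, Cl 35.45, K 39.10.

Pure HCl available = 387.55 g × 0.709 = 274.773 g.
M(HCl) = 1.008 + 35.45 = 36.458 g/mol.
M(KCl) = 39.10 + 35.45 = 74.55 g/mol.
n(HCl) = 274.773 g / 36.458 g/mol = 7.53670 mol.
From the equation the HCl:KCl mole ratio is 1:1, so n(KCl) = 7.53670 × 1/1 = 7.53670 mol.
Mass of KCl = 7.53670 mol × 74.55 g/mol = 561.861 g.
Actual mass collected = 561.861 g × 0.848 = 476.458 g.

476.46 g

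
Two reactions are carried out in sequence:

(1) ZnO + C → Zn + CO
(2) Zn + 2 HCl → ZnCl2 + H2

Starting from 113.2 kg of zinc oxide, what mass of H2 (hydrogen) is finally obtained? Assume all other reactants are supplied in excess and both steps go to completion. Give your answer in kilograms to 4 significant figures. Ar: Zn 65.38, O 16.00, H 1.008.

2.804 kg

M(ZnO) = 65.38 + 16.00 = 81.38 g/mol.
M(H2) = 2(1.008) = 2.016 g/mol.
113.2 kg = 113200 g.
n(ZnO) = 113200 / 81.38 = 1391.0 mol.
Step 1 gives a 1:1 ratio of ZnO to Zn, so n(Zn) = 1391.0 mol.
In step 2 the Zn:H2 ratio is 1:1, so n(H2) = 1391.0 mol.
Mass of H2 = 1391.0 × 2.016 = 2804.3 g = 2.804 kg.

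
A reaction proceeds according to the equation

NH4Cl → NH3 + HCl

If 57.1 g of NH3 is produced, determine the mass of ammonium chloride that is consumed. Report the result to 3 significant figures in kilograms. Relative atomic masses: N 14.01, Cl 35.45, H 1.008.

M(NH3) = 14.01 + 3(1.008) = 17.034 g/mol.
M(NH4Cl) = 14.01 + 4(1.008) + 35.45 = 53.492 g/mol.
n(NH3) = 57.10 g / 17.034 g/mol = 3.352 mol.
From the equation the NH3:NH4Cl mole ratio is 1:1, so n(NH4Cl) = 3.352 × 1/1 = 3.352 mol.
Mass of NH4Cl = 3.352 mol × 53.492 g/mol = 179.3 g.
Converting to kg: 179.3 g = 0.179 kg.

0.179 kg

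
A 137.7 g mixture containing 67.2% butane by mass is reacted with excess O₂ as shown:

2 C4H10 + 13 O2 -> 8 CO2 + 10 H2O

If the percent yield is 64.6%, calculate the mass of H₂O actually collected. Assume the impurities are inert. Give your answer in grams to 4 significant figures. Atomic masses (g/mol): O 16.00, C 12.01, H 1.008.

92.65 g

Pure C4H10 available = 137.7 g × 0.672 = 92.534 g.
M(C4H10) = 4(12.01) + 10(1.008) = 58.12 g/mol.
M(H2O) = 2(1.008) + 16.00 = 18.016 g/mol.
n(C4H10) = 92.534 g / 58.12 g/mol = 1.5921 mol.
From the equation the C4H10:H2O mole ratio is 2:10, so n(H2O) = 1.5921 × 10/2 = 7.9606 mol.
Mass of H2O = 7.9606 mol × 18.016 g/mol = 143.42 g.
Actual mass collected = 143.42 g × 0.646 = 92.649 g.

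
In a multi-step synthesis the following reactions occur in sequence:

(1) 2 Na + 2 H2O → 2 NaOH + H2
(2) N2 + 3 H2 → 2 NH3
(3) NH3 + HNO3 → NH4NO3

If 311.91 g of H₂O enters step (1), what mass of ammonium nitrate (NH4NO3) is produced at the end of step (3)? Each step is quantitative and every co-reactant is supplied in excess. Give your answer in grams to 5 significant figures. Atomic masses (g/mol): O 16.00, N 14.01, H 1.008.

M(H2O) = 2(1.008) + 16.00 = 18.016 g/mol.
M(NH4NO3) = 2(14.01) + 4(1.008) + 3(16.00) = 80.052 g/mol.
n(H2O) = 311.91 / 18.016 = 17.3129 mol.
Reaction (1): H2O→H2 ratio 2:1 ⇒ n(H2) = 8.65647 mol.
Reaction (2): H2→NH3 ratio 3:2 ⇒ n(NH3) = 5.77098 mol.
Reaction (3): NH3→NH4NO3 ratio 1:1 ⇒ n(NH4NO3) = 5.77098 mol.
Mass of NH4NO3 = 5.77098 × 80.052 = 461.979 g.

461.98 g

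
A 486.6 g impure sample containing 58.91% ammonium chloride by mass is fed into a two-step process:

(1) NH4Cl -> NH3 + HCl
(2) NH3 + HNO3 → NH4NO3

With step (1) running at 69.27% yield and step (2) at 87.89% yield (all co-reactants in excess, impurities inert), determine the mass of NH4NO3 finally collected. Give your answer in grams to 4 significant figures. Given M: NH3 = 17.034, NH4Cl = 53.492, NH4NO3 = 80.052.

261.2 g

Pure NH4Cl = 486.6 × 0.5891 = 286.66 g.
n(NH4Cl) = 286.66 / 53.492 = 5.3589 mol.
Step 1 (NH4Cl:NH3 = 1:1): theoretical n(NH3) = 5.3589 mol; at 69.27% yield, n(NH3) = 3.7121 mol.
Step 2 (NH3:NH4NO3 = 1:1): theoretical n(NH4NO3) = 3.7121 mol, so theoretical mass = 3.7121 × 80.052 = 297.16 g.
At 87.89% yield, actual mass of NH4NO3 = 297.16 × 0.8789 = 261.17 g.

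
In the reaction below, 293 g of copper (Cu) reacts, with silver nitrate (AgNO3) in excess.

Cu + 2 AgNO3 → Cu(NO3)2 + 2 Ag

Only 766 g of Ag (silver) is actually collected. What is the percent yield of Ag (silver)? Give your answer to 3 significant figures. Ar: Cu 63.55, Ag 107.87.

M(Cu) = 63.55 g/mol.
M(Ag) = 107.87 g/mol.
n(Cu) = 293.0 g / 63.55 g/mol = 4.611 mol.
From the equation the Cu:Ag mole ratio is 1:2, so n(Ag) = 4.611 × 2/1 = 9.221 mol.
Mass of Ag = 9.221 mol × 107.87 g/mol = 994.7 g.
This is the theoretical yield. Percent yield = 766 g / 994.7 g × 100% = 77.01%.

77.0 %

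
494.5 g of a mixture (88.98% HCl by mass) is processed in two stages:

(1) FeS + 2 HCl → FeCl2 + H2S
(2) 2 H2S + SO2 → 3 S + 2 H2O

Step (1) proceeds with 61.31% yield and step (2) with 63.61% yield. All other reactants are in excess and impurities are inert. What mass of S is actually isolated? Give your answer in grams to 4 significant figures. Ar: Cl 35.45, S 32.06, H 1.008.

113.2 g

Pure HCl = 494.5 × 0.8898 = 440.01 g.
M(HCl) = 1.008 + 35.45 = 36.458 g/mol.
M(S) = 32.06 g/mol.
n(HCl) = 440.01 / 36.458 = 12.069 mol.
Step 1 (HCl:H2S = 2:1): theoretical n(H2S) = 6.0344 mol; at 61.31% yield, n(H2S) = 3.6997 mol.
Step 2 (H2S:S = 2:3): theoretical n(S) = 5.5496 mol, so theoretical mass = 5.5496 × 32.06 = 177.92 g.
At 63.61% yield, actual mass of S = 177.92 × 0.6361 = 113.17 g.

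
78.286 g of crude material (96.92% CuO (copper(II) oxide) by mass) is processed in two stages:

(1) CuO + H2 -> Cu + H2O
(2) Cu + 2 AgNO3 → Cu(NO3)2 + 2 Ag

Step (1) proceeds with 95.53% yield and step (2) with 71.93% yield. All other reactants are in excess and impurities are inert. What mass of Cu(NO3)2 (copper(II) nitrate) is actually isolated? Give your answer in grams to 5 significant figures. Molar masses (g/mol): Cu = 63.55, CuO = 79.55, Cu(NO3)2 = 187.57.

122.93 g

Pure CuO = 78.286 × 0.9692 = 75.8748 g.
n(CuO) = 75.8748 / 79.55 = 0.953800 mol.
Step 1 (CuO:Cu = 1:1): theoretical n(Cu) = 0.953800 mol; at 95.53% yield, n(Cu) = 0.911165 mol.
Step 2 (Cu:Cu(NO3)2 = 1:1): theoretical n(Cu(NO3)2) = 0.911165 mol, so theoretical mass = 0.911165 × 187.57 = 170.907 g.
At 71.93% yield, actual mass of Cu(NO3)2 = 170.907 × 0.7193 = 122.934 g.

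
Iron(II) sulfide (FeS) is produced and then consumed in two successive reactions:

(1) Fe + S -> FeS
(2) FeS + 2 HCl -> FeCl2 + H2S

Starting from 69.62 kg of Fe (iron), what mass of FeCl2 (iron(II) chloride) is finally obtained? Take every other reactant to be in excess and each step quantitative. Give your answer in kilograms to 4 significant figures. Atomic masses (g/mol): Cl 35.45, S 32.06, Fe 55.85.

158.0 kg

M(Fe) = 55.85 g/mol.
M(FeCl2) = 55.85 + 2(35.45) = 126.75 g/mol.
69.62 kg = 69620 g.
n(Fe) = 69620 / 55.85 = 1246.6 mol.
Step 1 gives a 1:1 ratio of Fe to FeS, so n(FeS) = 1246.6 mol.
In step 2 the FeS:FeCl2 ratio is 1:1, so n(FeCl2) = 1246.6 mol.
Mass of FeCl2 = 1246.6 × 126.75 = 158000 g = 158.0 kg.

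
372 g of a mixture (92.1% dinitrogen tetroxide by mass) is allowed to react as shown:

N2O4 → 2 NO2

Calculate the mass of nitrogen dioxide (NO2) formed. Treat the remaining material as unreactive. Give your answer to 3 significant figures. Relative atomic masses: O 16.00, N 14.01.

Mass of pure N2O4 = 372 g × 0.921 = 342.6 g.
M(N2O4) = 2(14.01) + 4(16.00) = 92.02 g/mol.
M(NO2) = 14.01 + 2(16.00) = 46.01 g/mol.
n(N2O4) = 342.6 g / 92.02 g/mol = 3.723 mol.
From the equation the N2O4:NO2 mole ratio is 1:2, so n(NO2) = 3.723 × 2/1 = 7.446 mol.
Mass of NO2 = 7.446 mol × 46.01 g/mol = 342.6 g.

343 g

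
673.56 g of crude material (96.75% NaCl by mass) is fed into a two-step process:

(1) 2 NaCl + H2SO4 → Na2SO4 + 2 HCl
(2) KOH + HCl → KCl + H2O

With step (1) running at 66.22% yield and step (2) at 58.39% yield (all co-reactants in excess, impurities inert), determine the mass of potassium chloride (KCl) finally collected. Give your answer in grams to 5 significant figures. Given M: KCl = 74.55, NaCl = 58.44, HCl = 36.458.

321.43 g

Pure NaCl = 673.56 × 0.9675 = 651.669 g.
n(NaCl) = 651.669 / 58.44 = 11.1511 mol.
Step 1 (NaCl:HCl = 2:2): theoretical n(HCl) = 11.1511 mol; at 66.22% yield, n(HCl) = 7.38425 mol.
Step 2 (HCl:KCl = 1:1): theoretical n(KCl) = 7.38425 mol, so theoretical mass = 7.38425 × 74.55 = 550.496 g.
At 58.39% yield, actual mass of KCl = 550.496 × 0.5839 = 321.434 g.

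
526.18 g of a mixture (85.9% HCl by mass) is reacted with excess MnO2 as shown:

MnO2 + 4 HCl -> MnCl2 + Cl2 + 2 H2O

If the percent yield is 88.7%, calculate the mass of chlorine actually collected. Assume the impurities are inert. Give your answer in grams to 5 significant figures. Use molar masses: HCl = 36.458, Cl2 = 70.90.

Pure HCl available = 526.18 g × 0.859 = 451.989 g.
n(HCl) = 451.989 g / 36.458 g/mol = 12.3975 mol.
From the equation the HCl:Cl2 mole ratio is 4:1, so n(Cl2) = 12.3975 × 1/4 = 3.09938 mol.
Mass of Cl2 = 3.09938 mol × 70.90 g/mol = 219.746 g.
Actual mass collected = 219.746 g × 0.887 = 194.915 g.

194.91 g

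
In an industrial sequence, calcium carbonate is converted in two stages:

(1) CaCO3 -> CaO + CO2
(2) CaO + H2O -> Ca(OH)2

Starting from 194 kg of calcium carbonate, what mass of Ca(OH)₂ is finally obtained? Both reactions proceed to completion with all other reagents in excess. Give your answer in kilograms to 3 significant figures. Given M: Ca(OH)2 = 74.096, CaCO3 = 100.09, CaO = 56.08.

144 kg

194 kg = 194000 g.
n(CaCO3) = 194000 / 100.09 = 1938 mol.
Step 1 gives a 1:1 ratio of CaCO3 to CaO, so n(CaO) = 1938 mol.
In step 2 the CaO:Ca(OH)2 ratio is 1:1, so n(Ca(OH)2) = 1938 mol.
Mass of Ca(OH)2 = 1938 × 74.096 = 143600 g = 144 kg.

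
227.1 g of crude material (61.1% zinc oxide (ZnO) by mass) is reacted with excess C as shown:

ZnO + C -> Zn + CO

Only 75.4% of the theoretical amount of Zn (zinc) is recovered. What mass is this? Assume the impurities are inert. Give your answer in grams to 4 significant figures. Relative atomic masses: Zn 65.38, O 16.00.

Pure ZnO available = 227.1 g × 0.611 = 138.76 g.
M(ZnO) = 65.38 + 16.00 = 81.38 g/mol.
M(Zn) = 65.38 g/mol.
n(ZnO) = 138.76 g / 81.38 g/mol = 1.7051 mol.
From the equation the ZnO:Zn mole ratio is 1:1, so n(Zn) = 1.7051 × 1/1 = 1.7051 mol.
Mass of Zn = 1.7051 mol × 65.38 g/mol = 111.48 g.
Actual mass collected = 111.48 g × 0.754 = 84.054 g.

84.05 g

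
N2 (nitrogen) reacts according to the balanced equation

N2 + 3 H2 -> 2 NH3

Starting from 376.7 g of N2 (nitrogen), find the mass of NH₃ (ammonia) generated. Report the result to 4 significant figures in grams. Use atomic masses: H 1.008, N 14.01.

M(N2) = 2(14.01) = 28.02 g/mol.
M(NH3) = 14.01 + 3(1.008) = 17.034 g/mol.
n(N2) = 376.70 g / 28.02 g/mol = 13.444 mol.
From the equation the N2:NH3 mole ratio is 1:2, so n(NH3) = 13.444 × 2/1 = 26.888 mol.
Mass of NH3 = 26.888 mol × 17.034 g/mol = 458.01 g.

458.0 g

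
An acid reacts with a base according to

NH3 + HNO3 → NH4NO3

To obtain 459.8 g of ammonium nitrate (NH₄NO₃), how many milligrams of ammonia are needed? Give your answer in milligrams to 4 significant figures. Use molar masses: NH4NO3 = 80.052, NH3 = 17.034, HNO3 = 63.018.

97840 mg

n(NH4NO3) = 459.80 g / 80.052 g/mol = 5.7438 mol.
From the equation the NH4NO3:NH3 mole ratio is 1:1, so n(NH3) = 5.7438 × 1/1 = 5.7438 mol.
Mass of NH3 = 5.7438 mol × 17.034 g/mol = 97.839 g.
Converting to mg: 97.839 g = 97840 mg.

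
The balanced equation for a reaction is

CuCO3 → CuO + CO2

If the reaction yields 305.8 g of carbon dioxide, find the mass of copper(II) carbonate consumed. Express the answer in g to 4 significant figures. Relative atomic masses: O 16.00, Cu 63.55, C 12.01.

858.5 g

M(CO2) = 12.01 + 2(16.00) = 44.01 g/mol.
M(CuCO3) = 63.55 + 12.01 + 3(16.00) = 123.56 g/mol.
n(CO2) = 305.80 g / 44.01 g/mol = 6.9484 mol.
From the equation the CO2:CuCO3 mole ratio is 1:1, so n(CuCO3) = 6.9484 × 1/1 = 6.9484 mol.
Mass of CuCO3 = 6.9484 mol × 123.56 g/mol = 858.55 g.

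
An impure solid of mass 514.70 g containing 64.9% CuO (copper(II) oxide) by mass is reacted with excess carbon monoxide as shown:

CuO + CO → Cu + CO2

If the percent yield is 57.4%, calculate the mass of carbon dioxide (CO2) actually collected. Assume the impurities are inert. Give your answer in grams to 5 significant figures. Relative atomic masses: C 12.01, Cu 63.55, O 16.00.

106.08 g

Pure CuO available = 514.70 g × 0.649 = 334.040 g.
M(CuO) = 63.55 + 16.00 = 79.55 g/mol.
M(CO2) = 12.01 + 2(16.00) = 44.01 g/mol.
n(CuO) = 334.040 g / 79.55 g/mol = 4.19912 mol.
From the equation the CuO:CO2 mole ratio is 1:1, so n(CO2) = 4.19912 × 1/1 = 4.19912 mol.
Mass of CO2 = 4.19912 mol × 44.01 g/mol = 184.803 g.
Actual mass collected = 184.803 g × 0.574 = 106.077 g.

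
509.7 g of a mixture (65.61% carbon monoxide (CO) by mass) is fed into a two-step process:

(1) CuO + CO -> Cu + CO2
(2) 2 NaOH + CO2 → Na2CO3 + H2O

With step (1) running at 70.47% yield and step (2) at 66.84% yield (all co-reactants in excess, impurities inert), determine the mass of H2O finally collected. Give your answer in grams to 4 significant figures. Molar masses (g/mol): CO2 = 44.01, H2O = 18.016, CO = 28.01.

Pure CO = 509.7 × 0.6561 = 334.41 g.
n(CO) = 334.41 / 28.01 = 11.939 mol.
Step 1 (CO:CO2 = 1:1): theoretical n(CO2) = 11.939 mol; at 70.47% yield, n(CO2) = 8.4135 mol.
Step 2 (CO2:H2O = 1:1): theoretical n(H2O) = 8.4135 mol, so theoretical mass = 8.4135 × 18.016 = 151.58 g.
At 66.84% yield, actual mass of H2O = 151.58 × 0.6684 = 101.31 g.

101.3 g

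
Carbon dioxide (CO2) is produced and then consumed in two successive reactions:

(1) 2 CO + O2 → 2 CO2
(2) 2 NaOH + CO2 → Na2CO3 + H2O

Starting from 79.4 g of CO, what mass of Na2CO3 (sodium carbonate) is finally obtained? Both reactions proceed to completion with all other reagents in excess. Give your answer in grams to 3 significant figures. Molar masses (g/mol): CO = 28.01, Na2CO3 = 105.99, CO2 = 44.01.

300 g

n(CO) = 79.40 / 28.01 = 2.835 mol.
Step 1 gives a 2:2 ratio of CO to CO2, so n(CO2) = 2.835 mol.
In step 2 the CO2:Na2CO3 ratio is 1:1, so n(Na2CO3) = 2.835 mol.
Mass of Na2CO3 = 2.835 × 105.99 = 300.5 g.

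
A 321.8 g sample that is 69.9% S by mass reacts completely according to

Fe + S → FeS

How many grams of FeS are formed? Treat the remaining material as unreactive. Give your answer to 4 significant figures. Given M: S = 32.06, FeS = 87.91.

Mass of pure S = 321.8 g × 0.699 = 224.94 g.
n(S) = 224.94 g / 32.06 g/mol = 7.0162 mol.
From the equation the S:FeS mole ratio is 1:1, so n(FeS) = 7.0162 × 1/1 = 7.0162 mol.
Mass of FeS = 7.0162 mol × 87.91 g/mol = 616.79 g.

616.8 g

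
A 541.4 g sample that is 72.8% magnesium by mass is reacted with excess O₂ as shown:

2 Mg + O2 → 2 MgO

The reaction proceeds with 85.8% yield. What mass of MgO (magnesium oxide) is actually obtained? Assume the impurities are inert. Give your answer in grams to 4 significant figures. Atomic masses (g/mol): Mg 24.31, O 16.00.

560.7 g

Pure Mg available = 541.4 g × 0.728 = 394.14 g.
M(Mg) = 24.31 g/mol.
M(MgO) = 24.31 + 16.00 = 40.31 g/mol.
n(Mg) = 394.14 g / 24.31 g/mol = 16.213 mol.
From the equation the Mg:MgO mole ratio is 2:2, so n(MgO) = 16.213 × 2/2 = 16.213 mol.
Mass of MgO = 16.213 mol × 40.31 g/mol = 653.55 g.
Actual mass collected = 653.55 g × 0.858 = 560.74 g.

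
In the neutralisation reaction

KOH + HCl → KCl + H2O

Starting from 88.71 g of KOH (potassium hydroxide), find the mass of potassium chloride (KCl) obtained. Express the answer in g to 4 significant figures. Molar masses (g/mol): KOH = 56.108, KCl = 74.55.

117.9 g

n(KOH) = 88.710 g / 56.108 g/mol = 1.5811 mol.
From the equation the KOH:KCl mole ratio is 1:1, so n(KCl) = 1.5811 × 1/1 = 1.5811 mol.
Mass of KCl = 1.5811 mol × 74.55 g/mol = 117.87 g.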